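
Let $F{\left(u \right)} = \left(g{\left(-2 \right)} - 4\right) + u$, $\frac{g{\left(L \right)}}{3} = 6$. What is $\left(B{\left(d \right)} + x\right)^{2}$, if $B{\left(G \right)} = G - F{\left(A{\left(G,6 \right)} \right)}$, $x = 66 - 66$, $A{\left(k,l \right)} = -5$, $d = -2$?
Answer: $121$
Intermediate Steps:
$g{\left(L \right)} = 18$ ($g{\left(L \right)} = 3 \cdot 6 = 18$)
$F{\left(u \right)} = 14 + u$ ($F{\left(u \right)} = \left(18 - 4\right) + u = 14 + u$)
$x = 0$
$B{\left(G \right)} = -9 + G$ ($B{\left(G \right)} = G - \left(14 - 5\right) = G - 9 = -9 + G$)
$\left(B{\left(d \right)} + x\right)^{2} = \left(\left(-9 - 2\right) + 0\right)^{2} = \left(-11 + 0\right)^{2} = \left(-11\right)^{2} = 121$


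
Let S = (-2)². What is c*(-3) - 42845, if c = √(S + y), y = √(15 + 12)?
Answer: -42845 - 3*√(4 + 3*√3) ≈ -42854.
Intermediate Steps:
S = 4
y = 3*√3 (y = √27 = 3*√3 ≈ 5.1962)
c = √(4 + 3*√3) ≈ 3.0325
c*(-3) - 42845 = √(4 + 3*√3)*(-3) - 42845 = -3*√(4 + 3*√3) - 42845 = -42845 - 3*√(4 + 3*√3)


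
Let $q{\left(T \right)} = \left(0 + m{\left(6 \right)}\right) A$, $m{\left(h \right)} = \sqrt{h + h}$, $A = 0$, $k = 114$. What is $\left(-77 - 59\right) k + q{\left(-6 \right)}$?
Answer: $-15504$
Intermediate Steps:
$m{\left(h \right)} = \sqrt{2} \sqrt{h}$ ($m{\left(h \right)} = \sqrt{2 h} = \sqrt{2} \sqrt{h}$)
$q{\left(T \right)} = 0$ ($q{\left(T \right)} = \left(0 + \sqrt{2} \sqrt{6}\right) 0 = \left(0 + 2 \sqrt{3}\right) 0 = 2 \sqrt{3} \cdot 0 = 0$)
$\left(-77 - 59\right) k + q{\left(-6 \right)} = \left(-77 - 59\right) 114 + 0 = \left(-136\right) 114 + 0 = -15504 + 0 = -15504$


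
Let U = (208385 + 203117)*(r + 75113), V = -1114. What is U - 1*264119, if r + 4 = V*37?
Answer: 13945950163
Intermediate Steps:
r = -41222 (r = -4 - 1114*37 = -4 - 41218 = -41222)
U = 13946214282 (U = (208385 + 203117)*(-41222 + 75113) = 411502*33891 = 13946214282)
U - 1*264119 = 13946214282 - 1*264119 = 13946214282 - 264119 = 13945950163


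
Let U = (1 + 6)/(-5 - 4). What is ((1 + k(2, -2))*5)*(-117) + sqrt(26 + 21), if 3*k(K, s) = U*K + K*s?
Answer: 1495/3 + sqrt(47) ≈ 505.19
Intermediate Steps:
U = -7/9 (U = 7/(-9) = 7*(-1/9) = -7/9 ≈ -0.77778)
k(K, s) = -7*K/27 + K*s/3 (k(K, s) = (-7*K/9 + K*s)/3 = -7*K/27 + K*s/3)
((1 + k(2, -2))*5)*(-117) + sqrt(26 + 21) = ((1 + (1/27)*2*(-7 + 9*(-2)))*5)*(-117) + sqrt(26 + 21) = ((1 + (1/27)*2*(-7 - 18))*5)*(-117) + sqrt(47) = ((1 + (1/27)*2*(-25))*5)*(-117) + sqrt(47) = ((1 - 50/27)*5)*(-117) + sqrt(47) = -23/27*5*(-117) + sqrt(47) = -115/27*(-117) + sqrt(47) = 1495/3 + sqrt(47)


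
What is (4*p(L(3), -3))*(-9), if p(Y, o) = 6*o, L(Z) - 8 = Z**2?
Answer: 648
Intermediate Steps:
L(Z) = 8 + Z**2
(4*p(L(3), -3))*(-9) = (4*(6*(-3)))*(-9) = (4*(-18))*(-9) = -72*(-9) = 648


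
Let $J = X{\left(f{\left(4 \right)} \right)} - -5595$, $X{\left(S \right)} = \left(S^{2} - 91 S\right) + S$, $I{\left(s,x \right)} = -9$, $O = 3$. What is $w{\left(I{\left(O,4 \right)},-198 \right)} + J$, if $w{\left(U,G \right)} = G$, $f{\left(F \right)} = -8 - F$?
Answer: $6621$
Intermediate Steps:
$X{\left(S \right)} = S^{2} - 90 S$
$J = 6819$ ($J = \left(-8 - 4\right) \left(-90 - 12\right) - -5595 = \left(-8 - 4\right) \left(-90 - 12\right) + 5595 = - 12 \left(-90 - 12\right) + 5595 = \left(-12\right) \left(-102\right) + 5595 = 1224 + 5595 = 6819$)
$w{\left(I{\left(O,4 \right)},-198 \right)} + J = -198 + 6819 = 6621$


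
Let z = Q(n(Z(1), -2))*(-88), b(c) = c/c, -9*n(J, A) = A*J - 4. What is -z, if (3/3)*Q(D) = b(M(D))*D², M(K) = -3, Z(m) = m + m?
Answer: 5632/81 ≈ 69.531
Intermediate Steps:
Z(m) = 2*m
n(J, A) = 4/9 - A*J/9 (n(J, A) = -(A*J - 4)/9 = -(-4 + A*J)/9 = 4/9 - A*J/9)
b(c) = 1
Q(D) = D² (Q(D) = 1*D² = D²)
z = -5632/81 (z = (4/9 - ⅑*(-2)*2*1)²*(-88) = (4/9 - ⅑*(-2)*2)²*(-88) = (4/9 + 4/9)²*(-88) = (8/9)²*(-88) = (64/81)*(-88) = -5632/81 ≈ -69.531)
-z = -1*(-5632/81) = 5632/81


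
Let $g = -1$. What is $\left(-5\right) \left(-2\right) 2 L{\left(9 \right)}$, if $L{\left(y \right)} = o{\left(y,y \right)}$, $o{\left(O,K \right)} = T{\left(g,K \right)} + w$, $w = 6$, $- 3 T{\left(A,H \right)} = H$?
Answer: $60$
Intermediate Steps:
$T{\left(A,H \right)} = - \frac{H}{3}$
$o{\left(O,K \right)} = 6 - \frac{K}{3}$ ($o{\left(O,K \right)} = - \frac{K}{3} + 6 = 6 - \frac{K}{3}$)
$L{\left(y \right)} = 6 - \frac{y}{3}$
$\left(-5\right) \left(-2\right) 2 L{\left(9 \right)} = \left(-5\right) \left(-2\right) 2 \left(6 - 3\right) = 10 \cdot 2 \left(6 - 3\right) = 20 \cdot 3 = 60$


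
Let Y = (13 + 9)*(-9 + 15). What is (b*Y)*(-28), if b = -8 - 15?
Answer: 85008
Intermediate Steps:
Y = 132 (Y = 22*6 = 132)
b = -23
(b*Y)*(-28) = -23*132*(-28) = -3036*(-28) = 85008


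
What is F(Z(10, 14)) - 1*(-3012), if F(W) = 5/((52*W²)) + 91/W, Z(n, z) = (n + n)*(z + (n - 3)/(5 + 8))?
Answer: 6886581209/2286144 ≈ 3012.3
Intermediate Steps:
Z(n, z) = 2*n*(-3/13 + z + n/13) (Z(n, z) = (2*n)*(z + (-3 + n)/13) = (2*n)*(z + (-3 + n)*(1/13)) = (2*n)*(z + (-3/13 + n/13)) = (2*n)*(-3/13 + z + n/13) = 2*n*(-3/13 + z + n/13))
F(W) = 91/W + 5/(52*W²) (F(W) = 5*(1/(52*W²)) + 91/W = 5/(52*W²) + 91/W = 91/W + 5/(52*W²))
F(Z(10, 14)) - 1*(-3012) = (5 + 4732*((2/13)*10*(-3 + 10 + 13*14)))/(52*((2/13)*10*(-3 + 10 + 13*14))²) - 1*(-3012) = (5 + 4732*((2/13)*10*(-3 + 10 + 182)))/(52*((2/13)*10*(-3 + 10 + 182))²) + 3012 = (5 + 4732*((2/13)*10*189))/(52*((2/13)*10*189)²) + 3012 = (5 + 4732*(3780/13))/(52*(3780/13)²) + 3012 = (1/52)*(169/14288400)*(5 + 1375920) + 3012 = (1/52)*(169/14288400)*1375925 + 3012 = 715481/2286144 + 3012 = 6886581209/2286144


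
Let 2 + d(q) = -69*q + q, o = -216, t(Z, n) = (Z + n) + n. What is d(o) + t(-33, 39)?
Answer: 14731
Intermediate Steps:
t(Z, n) = Z + 2*n
d(q) = -2 - 68*q (d(q) = -2 + (-69*q + q) = -2 - 68*q)
d(o) + t(-33, 39) = (-2 - 68*(-216)) + (-33 + 2*39) = (-2 + 14688) + (-33 + 78) = 14686 + 45 = 14731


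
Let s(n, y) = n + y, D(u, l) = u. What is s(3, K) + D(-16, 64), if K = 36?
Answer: 23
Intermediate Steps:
s(3, K) + D(-16, 64) = (3 + 36) - 16 = 39 - 16 = 23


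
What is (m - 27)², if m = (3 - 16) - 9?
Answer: 2401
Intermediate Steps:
m = -22 (m = -13 - 9 = -22)
(m - 27)² = (-22 - 27)² = (-49)² = 2401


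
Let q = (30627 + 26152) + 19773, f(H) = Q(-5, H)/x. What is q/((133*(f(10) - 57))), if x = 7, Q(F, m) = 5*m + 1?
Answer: -19138/1653 ≈ -11.578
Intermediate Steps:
Q(F, m) = 1 + 5*m
f(H) = 1/7 + 5*H/7 (f(H) = (1 + 5*H)/7 = (1 + 5*H)*(1/7) = 1/7 + 5*H/7)
q = 76552 (q = 56779 + 19773 = 76552)
q/((133*(f(10) - 57))) = 76552/((133*((1/7 + (5/7)*10) - 57))) = 76552/((133*((1/7 + 50/7) - 57))) = 76552/((133*(51/7 - 57))) = 76552/((133*(-348/7))) = 76552/(-6612) = 76552*(-1/6612) = -19138/1653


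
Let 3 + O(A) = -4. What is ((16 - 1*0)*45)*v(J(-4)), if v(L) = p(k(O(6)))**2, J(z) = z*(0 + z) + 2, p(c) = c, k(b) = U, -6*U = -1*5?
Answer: 500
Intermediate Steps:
O(A) = -7 (O(A) = -3 - 4 = -7)
U = 5/6 (U = -(-1)*5/6 = -1/6*(-5) = 5/6 ≈ 0.83333)
k(b) = 5/6
J(z) = 2 + z**2 (J(z) = z*z + 2 = z**2 + 2 = 2 + z**2)
v(L) = 25/36 (v(L) = (5/6)**2 = 25/36)
((16 - 1*0)*45)*v(J(-4)) = ((16 - 1*0)*45)*(25/36) = ((16 + 0)*45)*(25/36) = (16*45)*(25/36) = 720*(25/36) = 500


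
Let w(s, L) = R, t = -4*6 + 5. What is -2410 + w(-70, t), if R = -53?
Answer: -2463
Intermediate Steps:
t = -19 (t = -24 + 5 = -19)
w(s, L) = -53
-2410 + w(-70, t) = -2410 - 53 = -2463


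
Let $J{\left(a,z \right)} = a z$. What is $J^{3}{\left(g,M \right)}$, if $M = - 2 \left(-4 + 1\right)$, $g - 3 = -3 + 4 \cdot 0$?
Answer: $0$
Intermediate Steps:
$g = 0$ ($g = 3 + \left(-3 + 4 \cdot 0\right) = 3 + \left(-3 + 0\right) = 3 - 3 = 0$)
$M = 6$ ($M = \left(-2\right) \left(-3\right) = 6$)
$J^{3}{\left(g,M \right)} = \left(0 \cdot 6\right)^{3} = 0^{3} = 0$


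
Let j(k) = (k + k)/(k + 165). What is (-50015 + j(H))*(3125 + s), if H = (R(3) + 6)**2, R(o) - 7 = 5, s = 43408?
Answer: -379347672057/163 ≈ -2.3273e+9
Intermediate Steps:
R(o) = 12 (R(o) = 7 + 5 = 12)
H = 324 (H = (12 + 6)**2 = 18**2 = 324)
j(k) = 2*k/(165 + k) (j(k) = (2*k)/(165 + k) = 2*k/(165 + k))
(-50015 + j(H))*(3125 + s) = (-50015 + 2*324/(165 + 324))*(3125 + 43408) = (-50015 + 2*324/489)*46533 = (-50015 + 2*324*(1/489))*46533 = (-50015 + 216/163)*46533 = -8152229/163*46533 = -379347672057/163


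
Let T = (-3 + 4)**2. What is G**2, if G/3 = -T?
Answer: 9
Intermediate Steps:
T = 1 (T = 1**2 = 1)
G = -3 (G = 3*(-1*1) = 3*(-1) = -3)
G**2 = (-3)**2 = 9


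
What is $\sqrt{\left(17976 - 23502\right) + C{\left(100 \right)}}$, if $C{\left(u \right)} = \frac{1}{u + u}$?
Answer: $\frac{i \sqrt{2210398}}{20} \approx 74.337 i$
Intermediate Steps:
$C{\left(u \right)} = \frac{1}{2 u}$
$\sqrt{\left(17976 - 23502\right) + C{\left(100 \right)}} = \sqrt{\left(17976 - 23502\right) + \frac{1}{2 \cdot 100}} = \sqrt{-5526 + \frac{1}{2} \cdot \frac{1}{100}} = \sqrt{-5526 + \frac{1}{200}} = \sqrt{- \frac{1105199}{200}} = \frac{i \sqrt{2210398}}{20}$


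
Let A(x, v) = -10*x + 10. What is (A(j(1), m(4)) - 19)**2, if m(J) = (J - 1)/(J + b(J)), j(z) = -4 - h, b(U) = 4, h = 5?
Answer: 6561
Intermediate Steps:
j(z) = -9 (j(z) = -4 - 1*5 = -4 - 5 = -9)
m(J) = (-1 + J)/(4 + J) (m(J) = (J - 1)/(J + 4) = (-1 + J)/(4 + J))
A(x, v) = 10 - 10*x
(A(j(1), m(4)) - 19)**2 = ((10 - 10*(-9)) - 19)**2 = ((10 + 90) - 19)**2 = (100 - 19)**2 = 81**2 = 6561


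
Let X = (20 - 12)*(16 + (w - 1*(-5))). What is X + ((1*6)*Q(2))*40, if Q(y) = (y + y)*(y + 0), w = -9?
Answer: 2016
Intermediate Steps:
Q(y) = 2*y**2 (Q(y) = (2*y)*y = 2*y**2)
X = 96 (X = (20 - 12)*(16 + (-9 - 1*(-5))) = 8*(16 + (-9 + 5)) = 8*(16 - 4) = 8*12 = 96)
X + ((1*6)*Q(2))*40 = 96 + ((1*6)*(2*2**2))*40 = 96 + (6*(2*4))*40 = 96 + (6*8)*40 = 96 + 48*40 = 96 + 1920 = 2016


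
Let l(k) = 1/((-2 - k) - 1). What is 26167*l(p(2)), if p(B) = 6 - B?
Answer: -26167/7 ≈ -3738.1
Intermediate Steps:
l(k) = 1/(-3 - k)
26167*l(p(2)) = 26167*(-1/(3 + (6 - 1*2))) = 26167*(-1/(3 + (6 - 2))) = 26167*(-1/(3 + 4)) = 26167*(-1/7) = 26167*(-1*⅐) = 26167*(-⅐) = -26167/7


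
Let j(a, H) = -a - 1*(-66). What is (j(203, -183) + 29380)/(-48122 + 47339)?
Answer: -29243/783 ≈ -37.347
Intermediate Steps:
j(a, H) = 66 - a (j(a, H) = -a + 66 = 66 - a)
(j(203, -183) + 29380)/(-48122 + 47339) = ((66 - 1*203) + 29380)/(-48122 + 47339) = ((66 - 203) + 29380)/(-783) = (-137 + 29380)*(-1/783) = 29243*(-1/783) = -29243/783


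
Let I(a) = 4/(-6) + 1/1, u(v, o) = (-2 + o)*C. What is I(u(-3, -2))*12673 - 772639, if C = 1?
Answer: -2305244/3 ≈ -7.6842e+5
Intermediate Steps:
u(v, o) = -2 + o (u(v, o) = (-2 + o)*1 = -2 + o)
I(a) = 1/3 (I(a) = 4*(-1/6) + 1*1 = -2/3 + 1 = 1/3)
I(u(-3, -2))*12673 - 772639 = (1/3)*12673 - 772639 = 12673/3 - 772639 = -2305244/3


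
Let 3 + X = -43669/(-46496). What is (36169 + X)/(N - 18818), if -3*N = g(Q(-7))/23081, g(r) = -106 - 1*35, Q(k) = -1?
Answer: -38813425173405/20194989458656 ≈ -1.9219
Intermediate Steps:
X = -95819/46496 (X = -3 - 43669/(-46496) = -3 - 43669*(-1/46496) = -3 + 43669/46496 = -95819/46496 ≈ -2.0608)
g(r) = -141 (g(r) = -106 - 35 = -141)
N = 47/23081 (N = -(-47)/23081 = -⅓*(-141/23081) = 47/23081 ≈ 0.0020363)
(36169 + X)/(N - 18818) = (36169 - 95819/46496)/(47/23081 - 18818) = 1681618005/(46496*(-434338211/23081)) = (1681618005/46496)*(-23081/434338211) = -38813425173405/20194989458656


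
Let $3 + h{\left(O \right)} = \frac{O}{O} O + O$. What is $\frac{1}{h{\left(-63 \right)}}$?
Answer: $- \frac{1}{129} \approx -0.0077519$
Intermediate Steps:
$h{\left(O \right)} = -3 + 2 O$ ($h{\left(O \right)} = -3 + \left(\frac{O}{O} O + O\right) = -3 + \left(1 O + O\right) = -3 + \left(O + O\right) = -3 + 2 O$)
$\frac{1}{h{\left(-63 \right)}} = \frac{1}{-3 + 2 \left(-63\right)} = \frac{1}{-3 - 126} = \frac{1}{-129} = - \frac{1}{129}$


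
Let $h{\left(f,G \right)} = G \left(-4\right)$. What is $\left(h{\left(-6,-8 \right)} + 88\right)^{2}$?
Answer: $14400$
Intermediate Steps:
$h{\left(f,G \right)} = - 4 G$
$\left(h{\left(-6,-8 \right)} + 88\right)^{2} = \left(\left(-4\right) \left(-8\right) + 88\right)^{2} = \left(32 + 88\right)^{2} = 120^{2} = 14400$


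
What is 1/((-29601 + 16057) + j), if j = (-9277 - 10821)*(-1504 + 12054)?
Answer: -1/212047444 ≈ -4.7159e-9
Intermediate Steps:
j = -212033900 (j = -20098*10550 = -212033900)
1/((-29601 + 16057) + j) = 1/((-29601 + 16057) - 212033900) = 1/(-13544 - 212033900) = 1/(-212047444) = -1/212047444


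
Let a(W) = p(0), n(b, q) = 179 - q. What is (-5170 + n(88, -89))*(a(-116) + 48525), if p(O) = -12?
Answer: -237810726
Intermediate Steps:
a(W) = -12
(-5170 + n(88, -89))*(a(-116) + 48525) = (-5170 + (179 - 1*(-89)))*(-12 + 48525) = (-5170 + (179 + 89))*48513 = (-5170 + 268)*48513 = -4902*48513 = -237810726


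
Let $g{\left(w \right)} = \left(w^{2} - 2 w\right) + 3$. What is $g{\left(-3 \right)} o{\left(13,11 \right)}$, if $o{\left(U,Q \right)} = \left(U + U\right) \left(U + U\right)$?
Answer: $12168$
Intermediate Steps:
$o{\left(U,Q \right)} = 4 U^{2}$ ($o{\left(U,Q \right)} = 2 U 2 U = 4 U^{2}$)
$g{\left(w \right)} = 3 + w^{2} - 2 w$
$g{\left(-3 \right)} o{\left(13,11 \right)} = \left(3 + \left(-3\right)^{2} - -6\right) 4 \cdot 13^{2} = \left(3 + 9 + 6\right) 4 \cdot 169 = 18 \cdot 676 = 12168$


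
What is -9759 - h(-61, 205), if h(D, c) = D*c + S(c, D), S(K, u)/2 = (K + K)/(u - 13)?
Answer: 102012/37 ≈ 2757.1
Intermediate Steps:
S(K, u) = 4*K/(-13 + u) (S(K, u) = 2*((K + K)/(u - 13)) = 2*((2*K)/(-13 + u)) = 2*(2*K/(-13 + u)) = 4*K/(-13 + u))
h(D, c) = D*c + 4*c/(-13 + D)
-9759 - h(-61, 205) = -9759 - 205*(4 - 61*(-13 - 61))/(-13 - 61) = -9759 - 205*(4 - 61*(-74))/(-74) = -9759 - 205*(-1)*(4 + 4514)/74 = -9759 - 205*(-1)*4518/74 = -9759 - 1*(-463095/37) = -9759 + 463095/37 = 102012/37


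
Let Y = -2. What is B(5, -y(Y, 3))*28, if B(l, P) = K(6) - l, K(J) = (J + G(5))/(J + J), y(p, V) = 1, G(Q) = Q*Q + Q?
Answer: -56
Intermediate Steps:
G(Q) = Q + Q**2 (G(Q) = Q**2 + Q = Q + Q**2)
K(J) = (30 + J)/(2*J) (K(J) = (J + 5*(1 + 5))/(J + J) = (J + 5*6)/((2*J)) = (J + 30)*(1/(2*J)) = (30 + J)*(1/(2*J)) = (30 + J)/(2*J))
B(l, P) = 3 - l (B(l, P) = (1/2)*(30 + 6)/6 - l = (1/2)*(1/6)*36 - l = 3 - l)
B(5, -y(Y, 3))*28 = (3 - 1*5)*28 = (3 - 5)*28 = -2*28 = -56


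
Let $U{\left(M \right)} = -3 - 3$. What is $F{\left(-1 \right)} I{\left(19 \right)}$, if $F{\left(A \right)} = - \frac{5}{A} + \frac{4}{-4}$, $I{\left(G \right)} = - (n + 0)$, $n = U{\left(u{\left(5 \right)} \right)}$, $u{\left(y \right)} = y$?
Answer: $24$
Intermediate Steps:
$U{\left(M \right)} = -6$ ($U{\left(M \right)} = -3 - 3 = -6$)
$n = -6$
$I{\left(G \right)} = 6$ ($I{\left(G \right)} = - (-6 + 0) = \left(-1\right) \left(-6\right) = 6$)
$F{\left(A \right)} = -1 - \frac{5}{A}$ ($F{\left(A \right)} = - \frac{5}{A} + 4 \left(- \frac{1}{4}\right) = - \frac{5}{A} - 1 = -1 - \frac{5}{A}$)
$F{\left(-1 \right)} I{\left(19 \right)} = \frac{-5 - -1}{-1} \cdot 6 = - (-5 + 1) 6 = \left(-1\right) \left(-4\right) 6 = 4 \cdot 6 = 24$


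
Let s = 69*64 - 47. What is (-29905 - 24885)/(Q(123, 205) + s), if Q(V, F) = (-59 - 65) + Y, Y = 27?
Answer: -27395/2136 ≈ -12.825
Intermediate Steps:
s = 4369 (s = 4416 - 47 = 4369)
Q(V, F) = -97 (Q(V, F) = (-59 - 65) + 27 = -124 + 27 = -97)
(-29905 - 24885)/(Q(123, 205) + s) = (-29905 - 24885)/(-97 + 4369) = -54790/4272 = -54790*1/4272 = -27395/2136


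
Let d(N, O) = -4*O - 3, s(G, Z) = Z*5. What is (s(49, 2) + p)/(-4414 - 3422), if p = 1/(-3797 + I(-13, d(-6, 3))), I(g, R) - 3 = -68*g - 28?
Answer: -9793/7674056 ≈ -0.0012761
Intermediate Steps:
s(G, Z) = 5*Z
d(N, O) = -3 - 4*O
I(g, R) = -25 - 68*g (I(g, R) = 3 + (-68*g - 28) = 3 + (-28 - 68*g) = -25 - 68*g)
p = -1/2938 (p = 1/(-3797 + (-25 - 68*(-13))) = 1/(-3797 + (-25 + 884)) = 1/(-3797 + 859) = 1/(-2938) = -1/2938 ≈ -0.00034037)
(s(49, 2) + p)/(-4414 - 3422) = (5*2 - 1/2938)/(-4414 - 3422) = (10 - 1/2938)/(-7836) = (29379/2938)*(-1/7836) = -9793/7674056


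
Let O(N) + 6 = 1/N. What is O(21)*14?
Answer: -250/3 ≈ -83.333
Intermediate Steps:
O(N) = -6 + 1/N
O(21)*14 = (-6 + 1/21)*14 = -125/21*14 = -250/3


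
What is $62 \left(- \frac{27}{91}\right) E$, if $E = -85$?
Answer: $\frac{142290}{91} \approx 1563.6$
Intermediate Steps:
$62 \left(- \frac{27}{91}\right) E = 62 \left(- \frac{27}{91}\right) \left(-85\right) = \left(- \frac{1674}{91}\right) \left(-85\right) = \frac{142290}{91}$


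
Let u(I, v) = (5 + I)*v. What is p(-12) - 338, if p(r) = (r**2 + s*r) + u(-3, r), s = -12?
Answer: -74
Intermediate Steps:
u(I, v) = v*(5 + I)
p(r) = r**2 - 10*r (p(r) = (r**2 - 12*r) + r*(5 - 3) = (r**2 - 12*r) + r*2 = (r**2 - 12*r) + 2*r = r**2 - 10*r)
p(-12) - 338 = -12*(-10 - 12) - 338 = -12*(-22) - 338 = 264 - 338 = -74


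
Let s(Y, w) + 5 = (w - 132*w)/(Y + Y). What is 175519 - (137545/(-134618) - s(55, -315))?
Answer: 11838990652/67309 ≈ 1.7589e+5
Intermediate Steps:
s(Y, w) = -5 - 131*w/(2*Y) (s(Y, w) = -5 + (w - 132*w)/(Y + Y) = -5 + (-131*w)/((2*Y)) = -5 + (-131*w)*(1/(2*Y)) = -5 - 131*w/(2*Y))
175519 - (137545/(-134618) - s(55, -315)) = 175519 - (137545/(-134618) - (-5 - 131/2*(-315)/55)) = 175519 - (137545*(-1/134618) - (-5 - 131/2*(-315)*1/55)) = 175519 - (-137545/134618 - (-5 + 8253/22)) = 175519 - (-137545/134618 - 1*8143/22) = 175519 - (-137545/134618 - 8143/22) = 175519 - 1*(-24982281/67309) = 175519 + 24982281/67309 = 11838990652/67309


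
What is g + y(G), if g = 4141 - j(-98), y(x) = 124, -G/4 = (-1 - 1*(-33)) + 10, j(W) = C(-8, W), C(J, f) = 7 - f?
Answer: 4160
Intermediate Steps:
j(W) = 7 - W
G = -168 (G = -4*((-1 - 1*(-33)) + 10) = -4*((-1 + 33) + 10) = -4*(32 + 10) = -4*42 = -168)
g = 4036 (g = 4141 - (7 - 1*(-98)) = 4141 - (7 + 98) = 4141 - 1*105 = 4141 - 105 = 4036)
g + y(G) = 4036 + 124 = 4160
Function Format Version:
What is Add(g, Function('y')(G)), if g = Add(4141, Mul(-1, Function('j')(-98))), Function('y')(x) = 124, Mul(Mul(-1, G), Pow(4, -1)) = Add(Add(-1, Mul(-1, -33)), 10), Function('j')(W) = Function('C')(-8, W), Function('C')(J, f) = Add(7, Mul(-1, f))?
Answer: 4160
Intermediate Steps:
Function('j')(W) = Add(7, Mul(-1, W))
G = -168 (G = Mul(-4, Add(Add(-1, Mul(-1, -33)), 10)) = Mul(-4, Add(Add(-1, 33), 10)) = Mul(-4, Add(32, 10)) = Mul(-4, 42) = -168)
g = 4036 (g = Add(4141, Mul(-1, Add(7, Mul(-1, -98)))) = Add(4141, Mul(-1, Add(7, 98))) = Add(4141, Mul(-1, 105)) = Add(4141, -105) = 4036)
Add(g, Function('y')(G)) = Add(4036, 124) = 4160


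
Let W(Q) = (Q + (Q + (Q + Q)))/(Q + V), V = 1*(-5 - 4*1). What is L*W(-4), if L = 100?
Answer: 1600/13 ≈ 123.08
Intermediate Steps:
V = -9 (V = 1*(-5 - 4) = 1*(-9) = -9)
W(Q) = 4*Q/(-9 + Q) (W(Q) = (Q + (Q + (Q + Q)))/(Q - 9) = (Q + (Q + 2*Q))/(-9 + Q) = (Q + 3*Q)/(-9 + Q) = (4*Q)/(-9 + Q) = 4*Q/(-9 + Q))
L*W(-4) = 100*(4*(-4)/(-9 - 4)) = 100*(4*(-4)/(-13)) = 100*(4*(-4)*(-1/13)) = 100*(16/13) = 1600/13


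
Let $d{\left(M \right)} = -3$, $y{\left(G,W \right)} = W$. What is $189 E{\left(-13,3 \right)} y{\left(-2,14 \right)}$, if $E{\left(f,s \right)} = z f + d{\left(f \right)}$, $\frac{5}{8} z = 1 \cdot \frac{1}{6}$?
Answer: $- \frac{85554}{5} \approx -17111.0$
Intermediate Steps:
$z = \frac{4}{15}$ ($z = \frac{8 \cdot 1 \cdot \frac{1}{6}}{5} = \frac{8}{5} \cdot \frac{1}{6} = \frac{4}{15} \approx 0.26667$)
$E{\left(f,s \right)} = -3 + \frac{4 f}{15}$ ($E{\left(f,s \right)} = \frac{4 f}{15} - 3 = -3 + \frac{4 f}{15}$)
$189 E{\left(-13,3 \right)} y{\left(-2,14 \right)} = 189 \left(-3 + \frac{4}{15} \left(-13\right)\right) 14 = 189 \left(-3 - \frac{52}{15}\right) 14 = 189 \left(- \frac{97}{15}\right) 14 = \left(- \frac{6111}{5}\right) 14 = - \frac{85554}{5}$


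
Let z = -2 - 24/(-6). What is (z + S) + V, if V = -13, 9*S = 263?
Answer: 164/9 ≈ 18.222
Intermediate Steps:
S = 263/9 (S = (⅑)*263 = 263/9 ≈ 29.222)
z = 2 (z = -2 - 24*(-1)/6 = -2 - 8*(-½) = -2 + 4 = 2)
(z + S) + V = (2 + 263/9) - 13 = 281/9 - 13 = 164/9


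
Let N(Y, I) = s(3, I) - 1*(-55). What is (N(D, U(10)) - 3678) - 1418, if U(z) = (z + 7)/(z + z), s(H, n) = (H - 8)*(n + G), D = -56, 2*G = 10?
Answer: -20281/4 ≈ -5070.3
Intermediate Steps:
G = 5 (G = (1/2)*10 = 5)
s(H, n) = (-8 + H)*(5 + n) (s(H, n) = (H - 8)*(n + 5) = (-8 + H)*(5 + n))
U(z) = (7 + z)/(2*z) (U(z) = (7 + z)/((2*z)) = (7 + z)*(1/(2*z)) = (7 + z)/(2*z))
N(Y, I) = 30 - 5*I (N(Y, I) = (-40 - 8*I + 5*3 + 3*I) - 1*(-55) = (-40 - 8*I + 15 + 3*I) + 55 = (-25 - 5*I) + 55 = 30 - 5*I)
(N(D, U(10)) - 3678) - 1418 = ((30 - 5*(7 + 10)/(2*10)) - 3678) - 1418 = ((30 - 5*17/(2*10)) - 3678) - 1418 = ((30 - 5*17/20) - 3678) - 1418 = ((30 - 17/4) - 3678) - 1418 = (103/4 - 3678) - 1418 = -14609/4 - 1418 = -20281/4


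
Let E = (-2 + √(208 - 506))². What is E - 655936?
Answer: -655936 + (2 - I*√298)² ≈ -6.5623e+5 - 69.051*I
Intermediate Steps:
E = (-2 + I*√298)² (E = (-2 + √(-298))² = (-2 + I*√298)² ≈ -294.0 - 69.051*I)
E - 655936 = (2 - I*√298)² - 655936 = -655936 + (2 - I*√298)²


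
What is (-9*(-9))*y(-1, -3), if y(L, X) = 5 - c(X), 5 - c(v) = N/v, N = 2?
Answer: -54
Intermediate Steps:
c(v) = 5 - 2/v
y(L, X) = 2/X (y(L, X) = 5 - (5 - 2/X) = 5 + (-5 + 2/X) = 2/X)
(-9*(-9))*y(-1, -3) = (-9*(-9))*(2/(-3)) = 81*(2*(-⅓)) = 81*(-⅔) = -54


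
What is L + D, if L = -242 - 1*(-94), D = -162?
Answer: -310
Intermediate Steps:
L = -148 (L = -242 + 94 = -148)
L + D = -148 - 162 = -310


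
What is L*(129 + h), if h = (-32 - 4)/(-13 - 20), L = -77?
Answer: -10017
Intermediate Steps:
h = 12/11 (h = -36/(-33) = -36*(-1/33) = 12/11 ≈ 1.0909)
L*(129 + h) = -77*(129 + 12/11) = -77*1431/11 = -10017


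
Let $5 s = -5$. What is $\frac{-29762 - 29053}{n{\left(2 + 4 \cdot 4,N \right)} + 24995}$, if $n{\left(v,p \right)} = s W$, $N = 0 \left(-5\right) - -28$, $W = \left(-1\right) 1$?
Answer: $- \frac{19605}{8332} \approx -2.353$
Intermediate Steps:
$s = -1$ ($s = \frac{1}{5} \left(-5\right) = -1$)
$W = -1$
$N = 28$ ($N = 0 + 28 = 28$)
$n{\left(v,p \right)} = 1$ ($n{\left(v,p \right)} = \left(-1\right) \left(-1\right) = 1$)
$\frac{-29762 - 29053}{n{\left(2 + 4 \cdot 4,N \right)} + 24995} = \frac{-29762 - 29053}{1 + 24995} = - \frac{58815}{24996} = \left(-58815\right) \frac{1}{24996} = - \frac{19605}{8332}$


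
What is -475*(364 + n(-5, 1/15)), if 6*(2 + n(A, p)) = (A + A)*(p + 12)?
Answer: -1461575/9 ≈ -1.6240e+5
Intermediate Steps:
n(A, p) = -2 + A*(12 + p)/3 (n(A, p) = -2 + ((A + A)*(p + 12))/6 = -2 + ((2*A)*(12 + p))/6 = -2 + (2*A*(12 + p))/6 = -2 + A*(12 + p)/3)
-475*(364 + n(-5, 1/15)) = -475*(364 + (-2 + 4*(-5) + (⅓)*(-5)/15)) = -475*(364 + (-2 - 20 + (⅓)*(-5)*(1/15))) = -475*(364 + (-2 - 20 - ⅑)) = -475*(364 - 199/9) = -475*3077/9 = -1461575/9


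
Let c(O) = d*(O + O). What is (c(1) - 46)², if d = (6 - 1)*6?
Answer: 196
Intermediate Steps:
d = 30 (d = 5*6 = 30)
c(O) = 60*O (c(O) = 30*(O + O) = 30*(2*O) = 60*O)
(c(1) - 46)² = (60*1 - 46)² = (60 - 46)² = 14² = 196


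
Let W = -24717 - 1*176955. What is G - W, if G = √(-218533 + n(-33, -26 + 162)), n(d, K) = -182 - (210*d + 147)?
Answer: 201672 + 174*I*√7 ≈ 2.0167e+5 + 460.36*I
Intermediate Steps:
n(d, K) = -329 - 210*d (n(d, K) = -182 - (147 + 210*d) = -182 + (-147 - 210*d) = -329 - 210*d)
W = -201672 (W = -24717 - 176955 = -201672)
G = 174*I*√7 (G = √(-218533 + (-329 - 210*(-33))) = √(-218533 + (-329 + 6930)) = √(-218533 + 6601) = √(-211932) = 174*I*√7 ≈ 460.36*I)
G - W = 174*I*√7 - 1*(-201672) = 174*I*√7 + 201672 = 201672 + 174*I*√7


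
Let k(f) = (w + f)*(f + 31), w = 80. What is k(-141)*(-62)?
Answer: -416020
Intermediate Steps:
k(f) = (31 + f)*(80 + f) (k(f) = (80 + f)*(f + 31) = (80 + f)*(31 + f) = (31 + f)*(80 + f))
k(-141)*(-62) = (2480 + (-141)² + 111*(-141))*(-62) = (2480 + 19881 - 15651)*(-62) = 6710*(-62) = -416020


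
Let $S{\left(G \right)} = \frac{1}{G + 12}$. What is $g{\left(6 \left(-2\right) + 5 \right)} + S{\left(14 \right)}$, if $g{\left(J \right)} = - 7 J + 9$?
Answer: $\frac{1509}{26} \approx 58.038$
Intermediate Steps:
$g{\left(J \right)} = 9 - 7 J$
$S{\left(G \right)} = \frac{1}{12 + G}$
$g{\left(6 \left(-2\right) + 5 \right)} + S{\left(14 \right)} = \left(9 - 7 \left(6 \left(-2\right) + 5\right)\right) + \frac{1}{12 + 14} = \left(9 - 7 \left(-12 + 5\right)\right) + \frac{1}{26} = \left(9 - -49\right) + \frac{1}{26} = \left(9 + 49\right) + \frac{1}{26} = 58 + \frac{1}{26} = \frac{1509}{26}$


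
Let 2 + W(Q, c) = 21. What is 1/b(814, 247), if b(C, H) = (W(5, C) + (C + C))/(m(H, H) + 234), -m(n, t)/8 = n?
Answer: -1742/1647 ≈ -1.0577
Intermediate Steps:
W(Q, c) = 19 (W(Q, c) = -2 + 21 = 19)
m(n, t) = -8*n
b(C, H) = (19 + 2*C)/(234 - 8*H) (b(C, H) = (19 + (C + C))/(-8*H + 234) = (19 + 2*C)/(234 - 8*H))
1/b(814, 247) = 1/((-19 - 2*814)/(2*(-117 + 4*247))) = 1/((-19 - 1628)/(2*(-117 + 988))) = 1/((½)*(-1647)/871) = 1/((½)*(1/871)*(-1647)) = 1/(-1647/1742) = -1742/1647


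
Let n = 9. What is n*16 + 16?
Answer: 160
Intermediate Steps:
n*16 + 16 = 9*16 + 16 = 144 + 16 = 160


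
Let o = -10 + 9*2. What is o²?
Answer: 64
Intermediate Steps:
o = 8 (o = -10 + 18 = 8)
o² = 8² = 64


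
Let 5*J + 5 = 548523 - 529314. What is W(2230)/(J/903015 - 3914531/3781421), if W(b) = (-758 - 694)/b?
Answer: 2479057596012690/3925197530044843 ≈ 0.63158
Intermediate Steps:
J = 19204/5 (J = -1 + (548523 - 529314)/5 = -1 + (⅕)*19209 = -1 + 19209/5 = 19204/5 ≈ 3840.8)
W(b) = -1452/b
W(2230)/(J/903015 - 3914531/3781421) = (-1452/2230)/((19204/5)/903015 - 3914531/3781421) = (-1452*1/2230)/((19204/5)*(1/903015) - 3914531*1/3781421) = -726/(1115*(19204/4515075 - 3914531/3781421)) = -726/(1115*(-17601782645941/17073399421575)) = -726/1115*(-17073399421575/17601782645941) = 2479057596012690/3925197530044843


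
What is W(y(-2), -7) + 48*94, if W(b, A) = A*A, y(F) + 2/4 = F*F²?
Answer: 4561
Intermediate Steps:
y(F) = -½ + F³ (y(F) = -½ + F*F² = -½ + F³)
W(b, A) = A²
W(y(-2), -7) + 48*94 = (-7)² + 48*94 = 49 + 4512 = 4561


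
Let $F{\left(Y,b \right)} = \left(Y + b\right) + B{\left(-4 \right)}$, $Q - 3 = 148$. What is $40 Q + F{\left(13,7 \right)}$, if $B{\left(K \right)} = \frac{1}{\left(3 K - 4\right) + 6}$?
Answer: $\frac{60599}{10} \approx 6059.9$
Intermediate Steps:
$Q = 151$ ($Q = 3 + 148 = 151$)
$B{\left(K \right)} = \frac{1}{2 + 3 K}$ ($B{\left(K \right)} = \frac{1}{\left(-4 + 3 K\right) + 6} = \frac{1}{2 + 3 K}$)
$F{\left(Y,b \right)} = - \frac{1}{10} + Y + b$ ($F{\left(Y,b \right)} = \left(Y + b\right) + \frac{1}{2 + 3 \left(-4\right)} = \left(Y + b\right) + \frac{1}{2 - 12} = \left(Y + b\right) + \frac{1}{-10} = \left(Y + b\right) - \frac{1}{10} = - \frac{1}{10} + Y + b$)
$40 Q + F{\left(13,7 \right)} = 40 \cdot 151 + \left(- \frac{1}{10} + 13 + 7\right) = 6040 + \frac{199}{10} = \frac{60599}{10}$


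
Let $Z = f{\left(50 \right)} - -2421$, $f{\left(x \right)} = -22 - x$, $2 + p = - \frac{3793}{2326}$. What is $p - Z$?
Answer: $- \frac{5472219}{2326} \approx -2352.6$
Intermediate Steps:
$p = - \frac{8445}{2326}$ ($p = -2 - \frac{3793}{2326} = - \frac{8445}{2326} \approx -3.6307$)
$Z = 2349$ ($Z = \left(-22 - 50\right) - -2421 = \left(-22 - 50\right) + 2421 = -72 + 2421 = 2349$)
$p - Z = - \frac{8445}{2326} - 2349 = - \frac{5472219}{2326}$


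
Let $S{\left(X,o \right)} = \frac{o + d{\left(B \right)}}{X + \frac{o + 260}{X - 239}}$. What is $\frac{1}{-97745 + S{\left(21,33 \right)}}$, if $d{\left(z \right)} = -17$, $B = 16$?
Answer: $- \frac{4285}{418833837} \approx -1.0231 \cdot 10^{-5}$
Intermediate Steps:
$S{\left(X,o \right)} = \frac{-17 + o}{X + \frac{260 + o}{-239 + X}}$ ($S{\left(X,o \right)} = \frac{o - 17}{X + \frac{o + 260}{X - 239}} = \frac{-17 + o}{X + \frac{260 + o}{-239 + X}}$)
$\frac{1}{-97745 + S{\left(21,33 \right)}} = \frac{1}{-97745 + \frac{4063 - 7887 - 357 + 21 \cdot 33}{260 + 33 + 21^{2} - 5019}} = \frac{1}{-97745 + \frac{4063 - 7887 - 357 + 693}{260 + 33 + 441 - 5019}} = \frac{1}{-97745 + \frac{1}{-4285} \left(-3488\right)} = \frac{1}{-97745 - - \frac{3488}{4285}} = \frac{1}{-97745 + \frac{3488}{4285}} = \frac{1}{- \frac{418833837}{4285}} = - \frac{4285}{418833837}$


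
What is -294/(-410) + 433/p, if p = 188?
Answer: 116401/38540 ≈ 3.0203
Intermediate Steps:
-294/(-410) + 433/p = -294/(-410) + 433/188 = -294*(-1/410) + 433*(1/188) = 147/205 + 433/188 = 116401/38540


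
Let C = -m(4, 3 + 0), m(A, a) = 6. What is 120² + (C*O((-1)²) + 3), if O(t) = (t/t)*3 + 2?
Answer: 14373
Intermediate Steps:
C = -6 (C = -1*6 = -6)
O(t) = 5 (O(t) = 1*3 + 2 = 3 + 2 = 5)
120² + (C*O((-1)²) + 3) = 120² + (-6*5 + 3) = 14400 + (-30 + 3) = 14400 - 27 = 14373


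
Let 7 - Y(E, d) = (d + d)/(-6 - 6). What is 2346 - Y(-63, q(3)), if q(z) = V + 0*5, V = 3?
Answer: 4677/2 ≈ 2338.5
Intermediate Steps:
q(z) = 3 (q(z) = 3 + 0*5 = 3 + 0 = 3)
Y(E, d) = 7 + d/6 (Y(E, d) = 7 - (d + d)/(-6 - 6) = 7 - 2*d/(-12) = 7 - 2*d*(-1)/12 = 7 - (-1)*d/6 = 7 + d/6)
2346 - Y(-63, q(3)) = 2346 - (7 + (1/6)*3) = 2346 - (7 + 1/2) = 2346 - 1*15/2 = 2346 - 15/2 = 4677/2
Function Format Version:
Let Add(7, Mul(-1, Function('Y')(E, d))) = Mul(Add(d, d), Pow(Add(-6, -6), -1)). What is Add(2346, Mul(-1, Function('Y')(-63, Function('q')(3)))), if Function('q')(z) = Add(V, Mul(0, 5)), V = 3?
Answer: Rational(4677, 2) ≈ 2338.5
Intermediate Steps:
Function('q')(z) = 3 (Function('q')(z) = Add(3, Mul(0, 5)) = Add(3, 0) = 3)
Function('Y')(E, d) = Add(7, Mul(Rational(1, 6), d)) (Function('Y')(E, d) = Add(7, Mul(-1, Mul(Add(d, d), Pow(Add(-6, -6), -1)))) = Add(7, Mul(-1, Mul(Mul(2, d), Pow(-12, -1)))) = Add(7, Mul(-1, Mul(Mul(2, d), Rational(-1, 12)))) = Add(7, Mul(-1, Mul(Rational(-1, 6), d))) = Add(7, Mul(Rational(1, 6), d)))
Add(2346, Mul(-1, Function('Y')(-63, Function('q')(3)))) = Add(2346, Mul(-1, Add(7, Mul(Rational(1, 6), 3)))) = Add(2346, Mul(-1, Add(7, Rational(1, 2)))) = Add(2346, Mul(-1, Rational(15, 2))) = Add(2346, Rational(-15, 2)) = Rational(4677, 2)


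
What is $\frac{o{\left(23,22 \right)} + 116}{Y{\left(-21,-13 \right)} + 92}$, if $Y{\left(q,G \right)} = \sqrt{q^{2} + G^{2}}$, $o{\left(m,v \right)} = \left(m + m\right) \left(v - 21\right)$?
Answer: $\frac{2484}{1309} - \frac{27 \sqrt{610}}{1309} \approx 1.3882$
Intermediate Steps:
$o{\left(m,v \right)} = 2 m \left(-21 + v\right)$
$Y{\left(q,G \right)} = \sqrt{G^{2} + q^{2}}$
$\frac{o{\left(23,22 \right)} + 116}{Y{\left(-21,-13 \right)} + 92} = \frac{2 \cdot 23 \left(-21 + 22\right) + 116}{\sqrt{\left(-13\right)^{2} + \left(-21\right)^{2}} + 92} = \frac{2 \cdot 23 \cdot 1 + 116}{\sqrt{169 + 441} + 92} = \frac{46 + 116}{\sqrt{610} + 92} = \frac{162}{92 + \sqrt{610}}$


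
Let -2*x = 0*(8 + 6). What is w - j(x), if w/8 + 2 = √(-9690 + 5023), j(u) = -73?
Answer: 57 + 8*I*√4667 ≈ 57.0 + 546.52*I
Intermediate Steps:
x = 0 (x = -0*(8 + 6) = -0*14 = -½*0 = 0)
w = -16 + 8*I*√4667 (w = -16 + 8*√(-9690 + 5023) = -16 + 8*√(-4667) = -16 + 8*(I*√4667) = -16 + 8*I*√4667 ≈ -16.0 + 546.52*I)
w - j(x) = (-16 + 8*I*√4667) - 1*(-73) = (-16 + 8*I*√4667) + 73 = 57 + 8*I*√4667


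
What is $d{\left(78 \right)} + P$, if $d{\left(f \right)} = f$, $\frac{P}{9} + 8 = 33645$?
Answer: $302811$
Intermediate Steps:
$P = 302733$ ($P = -72 + 9 \cdot 33645 = -72 + 302805 = 302733$)
$d{\left(78 \right)} + P = 78 + 302733 = 302811$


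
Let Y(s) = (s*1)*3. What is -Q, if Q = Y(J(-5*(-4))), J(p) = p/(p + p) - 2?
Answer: 9/2 ≈ 4.5000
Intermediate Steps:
J(p) = -3/2 (J(p) = p/((2*p)) - 2 = p*(1/(2*p)) - 2 = ½ - 2 = -3/2)
Y(s) = 3*s (Y(s) = s*3 = 3*s)
Q = -9/2 (Q = 3*(-3/2) = -9/2 ≈ -4.5000)
-Q = -1*(-9/2) = 9/2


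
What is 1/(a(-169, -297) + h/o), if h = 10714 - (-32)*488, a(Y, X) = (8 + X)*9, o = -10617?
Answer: -10617/27641147 ≈ -0.00038410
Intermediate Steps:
a(Y, X) = 72 + 9*X
h = 26330 (h = 10714 - 1*(-15616) = 10714 + 15616 = 26330)
1/(a(-169, -297) + h/o) = 1/((72 + 9*(-297)) + 26330/(-10617)) = 1/((72 - 2673) + 26330*(-1/10617)) = 1/(-2601 - 26330/10617) = 1/(-27641147/10617) = -10617/27641147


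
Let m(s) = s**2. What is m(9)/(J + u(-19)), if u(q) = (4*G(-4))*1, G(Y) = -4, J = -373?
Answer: -81/389 ≈ -0.20823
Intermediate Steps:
u(q) = -16 (u(q) = (4*(-4))*1 = -16*1 = -16)
m(9)/(J + u(-19)) = 9**2/(-373 - 16) = 81/(-389) = -1/389*81 = -81/389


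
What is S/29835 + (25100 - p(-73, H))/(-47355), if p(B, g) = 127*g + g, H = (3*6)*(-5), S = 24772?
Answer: 5368024/94189095 ≈ 0.056992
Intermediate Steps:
H = -90 (H = 18*(-5) = -90)
p(B, g) = 128*g
S/29835 + (25100 - p(-73, H))/(-47355) = 24772/29835 + (25100 - 128*(-90))/(-47355) = 24772*(1/29835) + (25100 - 1*(-11520))*(-1/47355) = 24772/29835 + (25100 + 11520)*(-1/47355) = 24772/29835 + 36620*(-1/47355) = 24772/29835 - 7324/9471 = 5368024/94189095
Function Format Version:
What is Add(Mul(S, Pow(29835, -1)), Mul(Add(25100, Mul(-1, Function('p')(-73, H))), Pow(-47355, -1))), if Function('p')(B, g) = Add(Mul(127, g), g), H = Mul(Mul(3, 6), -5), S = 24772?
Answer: Rational(5368024, 94189095) ≈ 0.056992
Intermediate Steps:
H = -90 (H = Mul(18, -5) = -90)
Function('p')(B, g) = Mul(128, g)
Add(Mul(S, Pow(29835, -1)), Mul(Add(25100, Mul(-1, Function('p')(-73, H))), Pow(-47355, -1))) = Add(Mul(24772, Pow(29835, -1)), Mul(Add(25100, Mul(-1, Mul(128, -90))), Pow(-47355, -1))) = Add(Mul(24772, Rational(1, 29835)), Mul(Add(25100, Mul(-1, -11520)), Rational(-1, 47355))) = Add(Rational(24772, 29835), Mul(Add(25100, 11520), Rational(-1, 47355))) = Add(Rational(24772, 29835), Mul(36620, Rational(-1, 47355))) = Add(Rational(24772, 29835), Rational(-7324, 9471)) = Rational(5368024, 94189095)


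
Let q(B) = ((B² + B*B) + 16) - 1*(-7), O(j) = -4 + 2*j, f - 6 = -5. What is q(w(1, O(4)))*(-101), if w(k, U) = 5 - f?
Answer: -5555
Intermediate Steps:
f = 1 (f = 6 - 5 = 1)
w(k, U) = 4 (w(k, U) = 5 - 1*1 = 5 - 1 = 4)
q(B) = 23 + 2*B² (q(B) = ((B² + B²) + 16) + 7 = (2*B² + 16) + 7 = (16 + 2*B²) + 7 = 23 + 2*B²)
q(w(1, O(4)))*(-101) = (23 + 2*4²)*(-101) = (23 + 2*16)*(-101) = (23 + 32)*(-101) = 55*(-101) = -5555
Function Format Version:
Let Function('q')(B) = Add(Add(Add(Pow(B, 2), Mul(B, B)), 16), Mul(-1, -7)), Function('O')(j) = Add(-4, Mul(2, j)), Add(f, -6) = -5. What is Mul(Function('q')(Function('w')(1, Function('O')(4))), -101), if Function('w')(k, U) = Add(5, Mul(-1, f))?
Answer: -5555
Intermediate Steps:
f = 1 (f = Add(6, -5) = 1)
Function('w')(k, U) = 4 (Function('w')(k, U) = Add(5, Mul(-1, 1)) = Add(5, -1) = 4)
Function('q')(B) = Add(23, Mul(2, Pow(B, 2))) (Function('q')(B) = Add(Add(Add(Pow(B, 2), Pow(B, 2)), 16), 7) = Add(Add(Mul(2, Pow(B, 2)), 16), 7) = Add(Add(16, Mul(2, Pow(B, 2))), 7) = Add(23, Mul(2, Pow(B, 2))))
Mul(Function('q')(Function('w')(1, Function('O')(4))), -101) = Mul(Add(23, Mul(2, Pow(4, 2))), -101) = Mul(Add(23, Mul(2, 16)), -101) = Mul(Add(23, 32), -101) = Mul(55, -101) = -5555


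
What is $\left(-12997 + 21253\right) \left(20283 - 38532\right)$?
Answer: $-150663744$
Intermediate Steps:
$\left(-12997 + 21253\right) \left(20283 - 38532\right) = 8256 \left(-18249\right) = -150663744$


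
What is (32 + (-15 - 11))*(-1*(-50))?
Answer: 300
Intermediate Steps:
(32 + (-15 - 11))*(-1*(-50)) = (32 - 26)*50 = 6*50 = 300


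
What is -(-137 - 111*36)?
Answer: 4133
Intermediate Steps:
-(-137 - 111*36) = -(-137 - 3996) = -1*(-4133) = 4133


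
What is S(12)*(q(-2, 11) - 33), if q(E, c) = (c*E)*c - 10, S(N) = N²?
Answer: -41040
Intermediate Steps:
q(E, c) = -10 + E*c² (q(E, c) = (E*c)*c - 10 = E*c² - 10 = -10 + E*c²)
S(12)*(q(-2, 11) - 33) = 12²*((-10 - 2*11²) - 33) = 144*((-10 - 2*121) - 33) = 144*((-10 - 242) - 33) = 144*(-252 - 33) = 144*(-285) = -41040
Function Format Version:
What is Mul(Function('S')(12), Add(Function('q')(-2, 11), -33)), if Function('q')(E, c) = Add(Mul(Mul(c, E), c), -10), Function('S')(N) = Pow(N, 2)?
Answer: -41040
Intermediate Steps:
Function('q')(E, c) = Add(-10, Mul(E, Pow(c, 2))) (Function('q')(E, c) = Add(Mul(Mul(E, c), c), -10) = Add(Mul(E, Pow(c, 2)), -10) = Add(-10, Mul(E, Pow(c, 2))))
Mul(Function('S')(12), Add(Function('q')(-2, 11), -33)) = Mul(Pow(12, 2), Add(Add(-10, Mul(-2, Pow(11, 2))), -33)) = Mul(144, Add(Add(-10, Mul(-2, 121)), -33)) = Mul(144, Add(Add(-10, -242), -33)) = Mul(144, Add(-252, -33)) = Mul(144, -285) = -41040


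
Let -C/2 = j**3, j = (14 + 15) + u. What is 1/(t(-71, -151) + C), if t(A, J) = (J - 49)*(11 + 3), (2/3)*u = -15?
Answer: -4/13397 ≈ -0.00029857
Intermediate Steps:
u = -45/2 (u = (3/2)*(-15) = -45/2 ≈ -22.500)
t(A, J) = -686 + 14*J (t(A, J) = (-49 + J)*14 = -686 + 14*J)
j = 13/2 (j = (14 + 15) - 45/2 = 29 - 45/2 = 13/2 ≈ 6.5000)
C = -2197/4 (C = -2*(13/2)**3 = -2*2197/8 = -2197/4 ≈ -549.25)
1/(t(-71, -151) + C) = 1/((-686 + 14*(-151)) - 2197/4) = 1/((-686 - 2114) - 2197/4) = 1/(-2800 - 2197/4) = 1/(-13397/4) = -4/13397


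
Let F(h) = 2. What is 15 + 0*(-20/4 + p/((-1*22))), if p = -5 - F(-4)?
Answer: 15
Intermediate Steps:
p = -7 (p = -5 - 1*2 = -5 - 2 = -7)
15 + 0*(-20/4 + p/((-1*22))) = 15 + 0*(-20/4 - 7/((-1*22))) = 15 + 0*(-20*¼ - 7/(-22)) = 15 + 0*(-5 - 7*(-1/22)) = 15 + 0*(-5 + 7/22) = 15 + 0*(-103/22) = 15 + 0 = 15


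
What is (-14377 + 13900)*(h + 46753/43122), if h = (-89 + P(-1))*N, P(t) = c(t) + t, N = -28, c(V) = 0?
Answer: -17285556687/14374 ≈ -1.2026e+6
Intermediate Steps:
P(t) = t (P(t) = 0 + t = t)
h = 2520 (h = (-89 - 1)*(-28) = -90*(-28) = 2520)
(-14377 + 13900)*(h + 46753/43122) = (-14377 + 13900)*(2520 + 46753/43122) = -477*(2520 + 46753*(1/43122)) = -477*(2520 + 46753/43122) = -477*108714193/43122 = -17285556687/14374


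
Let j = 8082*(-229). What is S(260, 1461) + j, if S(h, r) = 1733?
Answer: -1849045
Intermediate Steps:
j = -1850778
S(260, 1461) + j = 1733 - 1850778 = -1849045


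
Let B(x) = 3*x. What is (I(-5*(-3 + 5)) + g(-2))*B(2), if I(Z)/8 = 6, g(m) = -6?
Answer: 252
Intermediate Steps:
I(Z) = 48 (I(Z) = 8*6 = 48)
(I(-5*(-3 + 5)) + g(-2))*B(2) = (48 - 6)*(3*2) = 42*6 = 252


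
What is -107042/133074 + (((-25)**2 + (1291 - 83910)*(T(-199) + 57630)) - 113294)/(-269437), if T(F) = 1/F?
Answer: 63042774203728331/3567578404131 ≈ 17671.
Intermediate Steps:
-107042/133074 + (((-25)**2 + (1291 - 83910)*(T(-199) + 57630)) - 113294)/(-269437) = -107042/133074 + (((-25)**2 + (1291 - 83910)*(1/(-199) + 57630)) - 113294)/(-269437) = -107042*1/133074 + ((625 - 82619*(-1/199 + 57630)) - 113294)*(-1/269437) = -53521/66537 + ((625 - 82619*11468369/199) - 113294)*(-1/269437) = -53521/66537 + ((625 - 947505178411/199) - 113294)*(-1/269437) = -53521/66537 + (-947505054036/199 - 113294)*(-1/269437) = -53521/66537 - 947527599542/199*(-1/269437) = -53521/66537 + 947527599542/53617963 = 63042774203728331/3567578404131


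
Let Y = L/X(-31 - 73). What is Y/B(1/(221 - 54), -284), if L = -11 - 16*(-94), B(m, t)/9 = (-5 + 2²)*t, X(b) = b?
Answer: -1493/265824 ≈ -0.0056165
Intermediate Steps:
B(m, t) = -9*t (B(m, t) = 9*((-5 + 2²)*t) = 9*((-5 + 4)*t) = 9*(-t) = -9*t)
L = 1493 (L = -11 + 1504 = 1493)
Y = -1493/104 (Y = 1493/(-31 - 73) = 1493/(-104) = 1493*(-1/104) = -1493/104 ≈ -14.356)
Y/B(1/(221 - 54), -284) = -1493/(104*((-9*(-284)))) = -1493/104/2556 = -1493/104*1/2556 = -1493/265824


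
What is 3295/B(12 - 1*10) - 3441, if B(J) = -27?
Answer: -96202/27 ≈ -3563.0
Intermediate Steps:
3295/B(12 - 1*10) - 3441 = 3295/(-27) - 3441 = 3295*(-1/27) - 3441 = -3295/27 - 3441 = -96202/27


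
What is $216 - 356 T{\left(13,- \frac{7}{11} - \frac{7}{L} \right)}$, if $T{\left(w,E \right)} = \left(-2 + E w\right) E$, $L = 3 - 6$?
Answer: $- \frac{12962408}{1089} \approx -11903.0$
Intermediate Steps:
$L = -3$ ($L = 3 - 6 = -3$)
$T{\left(w,E \right)} = E \left(-2 + E w\right)$
$216 - 356 T{\left(13,- \frac{7}{11} - \frac{7}{L} \right)} = 216 - 356 \left(- \frac{7}{11} - \frac{7}{-3}\right) \left(-2 + \left(- \frac{7}{11} - \frac{7}{-3}\right) 13\right) = 216 - 356 \left(\left(-7\right) \frac{1}{11} - - \frac{7}{3}\right) \left(-2 + \left(\left(-7\right) \frac{1}{11} - - \frac{7}{3}\right) 13\right) = 216 - 356 \left(- \frac{7}{11} + \frac{7}{3}\right) \left(-2 + \left(- \frac{7}{11} + \frac{7}{3}\right) 13\right) = 216 - 356 \frac{56 \left(-2 + \frac{56}{33} \cdot 13\right)}{33} = 216 - 356 \frac{56 \left(-2 + \frac{728}{33}\right)}{33} = 216 - 356 \cdot \frac{56}{33} \cdot \frac{662}{33} = 216 - \frac{13197632}{1089} = - \frac{12962408}{1089}$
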